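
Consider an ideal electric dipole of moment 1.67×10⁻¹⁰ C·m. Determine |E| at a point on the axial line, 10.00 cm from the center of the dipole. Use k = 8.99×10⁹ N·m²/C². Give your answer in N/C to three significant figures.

E ≈ 3000 N/C

On the dipole axis E = 2kp/r³.
E = 2·(8.99×10⁹)(1.67×10⁻¹⁰) / (0.100)³ = 3003 N/C.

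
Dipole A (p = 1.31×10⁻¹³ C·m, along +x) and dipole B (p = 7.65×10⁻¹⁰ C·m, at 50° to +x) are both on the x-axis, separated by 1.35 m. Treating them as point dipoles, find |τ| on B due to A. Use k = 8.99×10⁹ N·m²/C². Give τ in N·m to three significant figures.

The second dipole sits on the axis of the first, so the field there is axial: E₁ = 2kp₁/r³ along +x.
E₁ = 2(8.99×10⁹)(1.31×10⁻¹³)/(1.35)³ = 9.573×10⁻⁴ N/C.
Torque on the second dipole: τ = p₂ E₁ sinθ.
τ = (7.65×10⁻¹⁰)(9.573×10⁻⁴)·sin50° = 5.610×10⁻¹³ N·m.

τ ≈ 5.61×10⁻¹³ N·m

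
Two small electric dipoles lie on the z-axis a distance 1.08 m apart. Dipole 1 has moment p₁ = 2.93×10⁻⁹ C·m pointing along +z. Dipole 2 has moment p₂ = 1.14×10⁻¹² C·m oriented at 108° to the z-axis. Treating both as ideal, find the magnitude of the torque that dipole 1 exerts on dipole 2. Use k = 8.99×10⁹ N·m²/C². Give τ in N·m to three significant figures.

τ ≈ 4.53×10⁻¹¹ N·m

The second dipole sits on the axis of the first, so the field there is axial: E₁ = 2kp₁/r³ along +z.
E₁ = 2(8.99×10⁹)(2.93×10⁻⁹)/(1.08)³ = 41.82 N/C.
Torque on the second dipole: τ = p₂ E₁ sinθ.
τ = (1.14×10⁻¹²)(41.82)·sin108° = 4.534×10⁻¹¹ N·m.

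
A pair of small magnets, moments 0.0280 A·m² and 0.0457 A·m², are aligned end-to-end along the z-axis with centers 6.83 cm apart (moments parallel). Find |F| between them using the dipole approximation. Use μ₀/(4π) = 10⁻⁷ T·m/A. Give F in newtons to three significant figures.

F ≈ 3.53×10⁻⁵ N

On-axis B of dipole 1: B = (μ₀/4π)·2m₁/r³. Force on dipole 2: F = m₂·dB/dr.
dB/dr = −(μ₀/4π)·6m₁/r⁴, so |F| = (μ₀/4π)·6m₁m₂/r⁴.
F = 6(10⁻⁷)(0.0280)(0.0457)/(0.0683)⁴ = 3.528×10⁻⁵ N.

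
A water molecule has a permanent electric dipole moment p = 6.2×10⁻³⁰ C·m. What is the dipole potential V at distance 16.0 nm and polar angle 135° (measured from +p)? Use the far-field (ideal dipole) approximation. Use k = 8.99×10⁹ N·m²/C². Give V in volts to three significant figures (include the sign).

V ≈ -1.54×10⁻⁴ V

The dipole potential is V = kp cosθ / r².
V = (8.99×10⁹)(6.20×10⁻³⁰)·cos135° / (1.60×10⁻⁸)² = -1.540×10⁻⁴ V.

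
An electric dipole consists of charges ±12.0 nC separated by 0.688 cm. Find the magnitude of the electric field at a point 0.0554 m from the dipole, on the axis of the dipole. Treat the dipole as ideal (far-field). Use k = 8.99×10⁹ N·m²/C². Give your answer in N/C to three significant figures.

Dipole moment p = qd = (1.20×10⁻⁸ C)(0.00688 m) = 8.256×10⁻¹¹ C·m.
On the dipole axis E = 2kp/r³.
E = 2·(8.99×10⁹)(8.256×10⁻¹¹) / (0.0554)³ = 8730 N/C.

E ≈ 8730 N/C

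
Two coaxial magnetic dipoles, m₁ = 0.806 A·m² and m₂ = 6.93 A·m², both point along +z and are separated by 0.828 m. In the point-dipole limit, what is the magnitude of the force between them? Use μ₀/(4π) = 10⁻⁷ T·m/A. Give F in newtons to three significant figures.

On-axis B of dipole 1: B = (μ₀/4π)·2m₁/r³. Force on dipole 2: F = m₂·dB/dr.
dB/dr = −(μ₀/4π)·6m₁/r⁴, so |F| = (μ₀/4π)·6m₁m₂/r⁴.
F = 6(10⁻⁷)(0.806)(6.93)/(0.828)⁴ = 7.130×10⁻⁶ N.

F ≈ 7.13×10⁻⁶ N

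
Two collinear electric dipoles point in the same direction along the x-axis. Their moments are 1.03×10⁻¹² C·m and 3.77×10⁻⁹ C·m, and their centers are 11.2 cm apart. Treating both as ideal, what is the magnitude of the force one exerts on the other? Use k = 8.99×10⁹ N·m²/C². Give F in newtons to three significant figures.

On-axis field of dipole 1 at distance r: E = 2kp₁/r³. Force on dipole 2 is F = p₂·dE/dr (gradient along axis).
dE/dr = −6kp₁/r⁴, so |F| = 6kp₁p₂/r⁴ (attractive for aligned moments).
F = 6(8.99×10⁹)(1.03×10⁻¹²)(3.77×10⁻⁹)/(0.112)⁴ = 1.331×10⁻⁶ N.

F ≈ 1.33×10⁻⁶ N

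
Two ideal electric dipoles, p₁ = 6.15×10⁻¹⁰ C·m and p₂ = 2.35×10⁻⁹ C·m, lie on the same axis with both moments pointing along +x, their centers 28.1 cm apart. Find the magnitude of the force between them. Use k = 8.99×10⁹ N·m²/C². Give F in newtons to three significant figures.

On-axis field of dipole 1 at distance r: E = 2kp₁/r³. Force on dipole 2 is F = p₂·dE/dr (gradient along axis).
dE/dr = −6kp₁/r⁴, so |F| = 6kp₁p₂/r⁴ (attractive for aligned moments).
F = 6(8.99×10⁹)(6.15×10⁻¹⁰)(2.35×10⁻⁹)/(0.281)⁴ = 1.250×10⁻⁵ N.

F ≈ 1.25×10⁻⁵ N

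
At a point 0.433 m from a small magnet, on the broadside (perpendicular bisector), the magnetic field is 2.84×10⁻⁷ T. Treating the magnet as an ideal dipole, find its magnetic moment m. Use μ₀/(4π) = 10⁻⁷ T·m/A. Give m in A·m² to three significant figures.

In the equatorial plane B = (μ₀/4π)·m/r³, so m = Br³·4π/(μ₀).
m = (2.84×10⁻⁷)·(0.433)³ / (10⁻⁷) = 0.2306 A·m².

m ≈ 0.231 A·m²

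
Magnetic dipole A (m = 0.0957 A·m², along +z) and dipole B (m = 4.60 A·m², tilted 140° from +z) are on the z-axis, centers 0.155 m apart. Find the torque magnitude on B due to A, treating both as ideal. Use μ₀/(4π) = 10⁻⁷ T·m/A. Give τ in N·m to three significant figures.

τ ≈ 1.52×10⁻⁵ N·m

Dipole B is on the axis of dipole A, so B₁ there is axial: B₁ = (μ₀/4π)·2m₁/r³ along +z.
B₁ = 2(10⁻⁷)(0.0957)/(0.155)³ = 5.140×10⁻⁶ T.
τ = m₂ B₁ sinθ.
τ = (4.60)(5.140×10⁻⁶)·sin140° = 1.520×10⁻⁵ N·m.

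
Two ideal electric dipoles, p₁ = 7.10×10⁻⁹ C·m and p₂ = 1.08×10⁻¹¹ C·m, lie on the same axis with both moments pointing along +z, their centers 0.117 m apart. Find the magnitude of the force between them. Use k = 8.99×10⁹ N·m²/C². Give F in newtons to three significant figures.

On-axis field of dipole 1 at distance r: E = 2kp₁/r³. Force on dipole 2 is F = p₂·dE/dr (gradient along axis).
dE/dr = −6kp₁/r⁴, so |F| = 6kp₁p₂/r⁴ (attractive for aligned moments).
F = 6(8.99×10⁹)(7.10×10⁻⁹)(1.08×10⁻¹¹)/(0.117)⁴ = 2.207×10⁻⁵ N.

F ≈ 2.21×10⁻⁵ N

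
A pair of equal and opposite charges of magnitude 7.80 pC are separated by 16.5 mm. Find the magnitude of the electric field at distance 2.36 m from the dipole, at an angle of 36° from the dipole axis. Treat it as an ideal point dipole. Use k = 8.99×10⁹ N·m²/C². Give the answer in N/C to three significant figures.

E ≈ 1.52×10⁻⁴ N/C

Dipole moment p = qd = (7.80×10⁻¹² C)(0.0165 m) = 1.287×10⁻¹³ C·m.
At angle θ the dipole field magnitude is E = (kp/r³)·√(1 + 3cos²θ).
kp/r³ = (8.99×10⁹)(1.287×10⁻¹³) / (2.36)³ = 8.802×10⁻⁵ N/C.
√(1 + 3cos²36°) = √(1 + 3·0.6545) = √2.9635 ≈ 1.7215.
E ≈ 8.802×10⁻⁵ × 1.721 = 1.515×10⁻⁴ N/C.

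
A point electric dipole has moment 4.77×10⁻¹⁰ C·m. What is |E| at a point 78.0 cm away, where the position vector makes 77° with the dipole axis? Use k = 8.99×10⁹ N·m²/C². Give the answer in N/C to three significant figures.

E ≈ 9.70 N/C

At angle θ the dipole field magnitude is E = (kp/r³)·√(1 + 3cos²θ).
kp/r³ = (8.99×10⁹)(4.77×10⁻¹⁰) / (0.780)³ = 9.036 N/C.
√(1 + 3cos²77°) = √(1 + 3·0.0506) = √1.1518 ≈ 1.0732.
E ≈ 9.036 × 1.073 = 9.698 N/C.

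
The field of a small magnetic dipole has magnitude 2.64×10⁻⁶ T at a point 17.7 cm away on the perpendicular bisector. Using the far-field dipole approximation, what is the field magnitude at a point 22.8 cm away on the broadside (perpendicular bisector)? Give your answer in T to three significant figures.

Dipole fields scale as 1/r³ in the far field; the geometry is the same at both points.
B₂ = B₁ · (r₁/r₂)³ = 2.64×10⁻⁶ · (17.7/22.8)³.
(r₁/r₂)³ = (0.7763)³ = 0.4679.
B₂ ≈ 1.235×10⁻⁶ T.

B ≈ 1.24×10⁻⁶ T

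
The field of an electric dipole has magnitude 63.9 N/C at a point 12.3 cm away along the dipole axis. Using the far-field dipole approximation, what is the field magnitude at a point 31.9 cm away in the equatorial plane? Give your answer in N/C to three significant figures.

E ≈ 1.83 N/C

Dipole fields scale as 1/r³ in the far field.
The axial field is twice the equatorial field at the same r, so the geometry factor is 1/2.
E₂ = E₁ · (1/2) · (r₁/r₂)³ = 63.9 · 0.5 · (12.3/31.9)³.
(r₁/r₂)³ = (0.3856)³ = 0.05732.
E₂ ≈ 1.832 N/C.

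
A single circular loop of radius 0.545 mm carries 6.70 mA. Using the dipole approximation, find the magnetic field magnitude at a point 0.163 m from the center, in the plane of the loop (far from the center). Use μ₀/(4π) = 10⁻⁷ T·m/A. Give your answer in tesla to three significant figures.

B ≈ 1.44×10⁻¹³ T

Magnetic moment m = IA = Iπa² = (0.00670)·π·(5.45×10⁻⁴)² = 6.252×10⁻⁹ A·m².
In the equatorial plane B = (μ₀/4π)·m/r³ (half the axial value).
B = (10⁻⁷)·(6.252×10⁻⁹) / (0.163)³ = 1.444×10⁻¹³ T.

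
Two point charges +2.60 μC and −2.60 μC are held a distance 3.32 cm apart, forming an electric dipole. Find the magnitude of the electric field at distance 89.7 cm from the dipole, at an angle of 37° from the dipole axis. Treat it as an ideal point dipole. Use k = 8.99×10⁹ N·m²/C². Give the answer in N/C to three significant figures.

Dipole moment p = qd = (2.60×10⁻⁶ C)(0.0332 m) = 8.632×10⁻⁸ C·m.
At angle θ the dipole field magnitude is E = (kp/r³)·√(1 + 3cos²θ).
kp/r³ = (8.99×10⁹)(8.632×10⁻⁸) / (0.897)³ = 1075 N/C.
√(1 + 3cos²37°) = √(1 + 3·0.6378) = √2.9135 ≈ 1.7069.
E ≈ 1075 × 1.707 = 1835 N/C.

E ≈ 1840 N/C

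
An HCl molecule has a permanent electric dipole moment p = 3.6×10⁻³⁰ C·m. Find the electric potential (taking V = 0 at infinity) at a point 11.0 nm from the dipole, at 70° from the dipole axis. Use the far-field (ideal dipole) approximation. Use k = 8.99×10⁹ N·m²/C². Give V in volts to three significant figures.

The dipole potential is V = kp cosθ / r².
V = (8.99×10⁹)(3.60×10⁻³⁰)·cos70° / (1.10×10⁻⁸)² = 9.148×10⁻⁵ V.

V ≈ 9.15×10⁻⁵ V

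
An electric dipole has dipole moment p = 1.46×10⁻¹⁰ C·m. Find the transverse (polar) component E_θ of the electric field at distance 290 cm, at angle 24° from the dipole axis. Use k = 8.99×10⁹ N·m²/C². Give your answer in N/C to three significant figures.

E_θ ≈ 0.0219 N/C

For a dipole, E_θ = (kp sinθ)/r³.
kp/r³ = (8.99×10⁹)(1.46×10⁻¹⁰)/(2.90)³ = 0.05382 N/C.
E_θ = 0.05382·sin24° = 0.02189 N/C.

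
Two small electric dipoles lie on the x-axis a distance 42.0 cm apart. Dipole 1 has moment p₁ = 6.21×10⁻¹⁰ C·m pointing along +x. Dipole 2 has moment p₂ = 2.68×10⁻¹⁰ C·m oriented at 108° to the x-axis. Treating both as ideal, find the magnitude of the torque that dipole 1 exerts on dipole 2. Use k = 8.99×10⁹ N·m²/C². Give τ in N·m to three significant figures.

The second dipole sits on the axis of the first, so the field there is axial: E₁ = 2kp₁/r³ along +x.
E₁ = 2(8.99×10⁹)(6.21×10⁻¹⁰)/(0.420)³ = 150.7 N/C.
Torque on the second dipole: τ = p₂ E₁ sinθ.
τ = (2.68×10⁻¹⁰)(150.7)·sin108° = 3.841×10⁻⁸ N·m.

τ ≈ 3.84×10⁻⁸ N·m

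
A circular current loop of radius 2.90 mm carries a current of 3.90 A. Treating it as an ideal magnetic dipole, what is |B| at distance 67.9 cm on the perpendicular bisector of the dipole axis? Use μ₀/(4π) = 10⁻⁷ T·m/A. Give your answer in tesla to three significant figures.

Magnetic moment m = IA = Iπa² = (3.90)·π·(0.00290)² = 1.03×10⁻⁴ A·m².
In the equatorial plane B = (μ₀/4π)·m/r³ (half the axial value).
B = (10⁻⁷)·(1.03×10⁻⁴) / (0.679)³ = 3.290×10⁻¹¹ T.

B ≈ 3.29×10⁻¹¹ T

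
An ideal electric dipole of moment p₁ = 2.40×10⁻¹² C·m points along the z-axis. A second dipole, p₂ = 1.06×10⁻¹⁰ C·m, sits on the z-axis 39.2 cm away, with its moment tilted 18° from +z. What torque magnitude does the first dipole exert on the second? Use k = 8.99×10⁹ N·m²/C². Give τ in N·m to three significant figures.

τ ≈ 2.35×10⁻¹¹ N·m

The second dipole sits on the axis of the first, so the field there is axial: E₁ = 2kp₁/r³ along +z.
E₁ = 2(8.99×10⁹)(2.40×10⁻¹²)/(0.392)³ = 0.7164 N/C.
Torque on the second dipole: τ = p₂ E₁ sinθ.
τ = (1.06×10⁻¹⁰)(0.7164)·sin18° = 2.347×10⁻¹¹ N·m.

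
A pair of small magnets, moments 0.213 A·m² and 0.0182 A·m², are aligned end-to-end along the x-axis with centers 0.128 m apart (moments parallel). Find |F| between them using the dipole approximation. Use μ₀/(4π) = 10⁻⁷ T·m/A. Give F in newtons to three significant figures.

F ≈ 8.66×10⁻⁶ N

On-axis B of dipole 1: B = (μ₀/4π)·2m₁/r³. Force on dipole 2: F = m₂·dB/dr.
dB/dr = −(μ₀/4π)·6m₁/r⁴, so |F| = (μ₀/4π)·6m₁m₂/r⁴.
F = 6(10⁻⁷)(0.213)(0.0182)/(0.128)⁴ = 8.665×10⁻⁶ N.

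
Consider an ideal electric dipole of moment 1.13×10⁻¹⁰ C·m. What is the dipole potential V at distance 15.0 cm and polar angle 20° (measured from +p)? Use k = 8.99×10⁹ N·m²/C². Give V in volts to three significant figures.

V ≈ 42.4 V

The dipole potential is V = kp cosθ / r².
V = (8.99×10⁹)(1.13×10⁻¹⁰)·cos20° / (0.150)² = 42.43 V.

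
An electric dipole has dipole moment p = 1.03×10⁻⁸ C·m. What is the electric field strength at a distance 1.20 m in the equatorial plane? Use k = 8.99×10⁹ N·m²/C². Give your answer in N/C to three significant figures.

On the perpendicular bisector E = kp/r³ (half the axial value at the same distance).
E = (8.99×10⁹)(1.03×10⁻⁸) / (1.20)³ = 53.59 N/C.

E ≈ 53.6 N/C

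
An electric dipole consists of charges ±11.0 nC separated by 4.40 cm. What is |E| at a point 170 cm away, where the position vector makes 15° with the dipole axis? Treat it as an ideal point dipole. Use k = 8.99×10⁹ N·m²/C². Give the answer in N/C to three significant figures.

Dipole moment p = qd = (1.10×10⁻⁸ C)(0.0440 m) = 4.84×10⁻¹⁰ C·m.
At angle θ the dipole field magnitude is E = (kp/r³)·√(1 + 3cos²θ).
kp/r³ = (8.99×10⁹)(4.84×10⁻¹⁰) / (1.70)³ = 0.8856 N/C.
√(1 + 3cos²15°) = √(1 + 3·0.9330) = √3.7990 ≈ 1.9491.
E ≈ 0.8856 × 1.949 = 1.726 N/C.

E ≈ 1.73 N/C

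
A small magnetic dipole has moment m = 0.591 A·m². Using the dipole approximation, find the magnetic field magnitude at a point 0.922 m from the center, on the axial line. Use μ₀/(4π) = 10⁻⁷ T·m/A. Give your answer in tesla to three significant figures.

B ≈ 1.51×10⁻⁷ T

On axis B = (μ₀/4π)·2m/r³.
B = 2·(10⁻⁷)·(0.591) / (0.922)³ = 1.508×10⁻⁷ T.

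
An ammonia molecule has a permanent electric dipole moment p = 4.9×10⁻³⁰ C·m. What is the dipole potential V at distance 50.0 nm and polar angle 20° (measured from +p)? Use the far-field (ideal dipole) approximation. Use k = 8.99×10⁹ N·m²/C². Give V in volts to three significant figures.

The dipole potential is V = kp cosθ / r².
V = (8.99×10⁹)(4.90×10⁻³⁰)·cos20° / (5.00×10⁻⁸)² = 1.656×10⁻⁵ V.

V ≈ 1.66×10⁻⁵ V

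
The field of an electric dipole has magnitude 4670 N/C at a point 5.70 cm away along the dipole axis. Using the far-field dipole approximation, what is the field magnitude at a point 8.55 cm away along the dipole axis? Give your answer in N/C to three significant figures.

Dipole fields scale as 1/r³ in the far field; the geometry is the same at both points.
E₂ = E₁ · (r₁/r₂)³ = 4670 · (5.70/8.55)³.
(r₁/r₂)³ = (0.6667)³ = 0.2963.
E₂ ≈ 1384 N/C.

E ≈ 1380 N/C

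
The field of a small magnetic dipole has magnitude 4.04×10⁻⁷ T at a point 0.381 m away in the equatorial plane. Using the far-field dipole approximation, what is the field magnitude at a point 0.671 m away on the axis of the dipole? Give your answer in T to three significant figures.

Dipole fields scale as 1/r³ in the far field.
The axial field is twice the equatorial field at the same r, so the geometry factor is 2/1.
B₂ = B₁ · (2/1) · (r₁/r₂)³ = 4.04×10⁻⁷ · 2 · (0.381/0.671)³.
(r₁/r₂)³ = (0.5678)³ = 0.1831.
B₂ ≈ 1.479×10⁻⁷ T.

B ≈ 1.48×10⁻⁷ T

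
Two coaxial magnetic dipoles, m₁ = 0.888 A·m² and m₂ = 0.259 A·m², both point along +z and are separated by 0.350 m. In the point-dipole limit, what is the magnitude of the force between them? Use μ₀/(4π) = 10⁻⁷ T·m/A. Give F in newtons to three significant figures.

On-axis B of dipole 1: B = (μ₀/4π)·2m₁/r³. Force on dipole 2: F = m₂·dB/dr.
dB/dr = −(μ₀/4π)·6m₁/r⁴, so |F| = (μ₀/4π)·6m₁m₂/r⁴.
F = 6(10⁻⁷)(0.888)(0.259)/(0.350)⁴ = 9.196×10⁻⁶ N.

F ≈ 9.20×10⁻⁶ N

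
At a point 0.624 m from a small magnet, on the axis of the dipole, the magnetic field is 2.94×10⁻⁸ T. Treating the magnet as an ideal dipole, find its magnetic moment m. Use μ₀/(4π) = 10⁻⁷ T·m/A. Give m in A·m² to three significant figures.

On axis B = (μ₀/4π)·2m/r³, so m = Br³·4π/(μ₀·2).
m = (2.94×10⁻⁸)·(0.624)³ / (2·10⁻⁷) = 0.03572 A·m².

m ≈ 0.0357 A·m²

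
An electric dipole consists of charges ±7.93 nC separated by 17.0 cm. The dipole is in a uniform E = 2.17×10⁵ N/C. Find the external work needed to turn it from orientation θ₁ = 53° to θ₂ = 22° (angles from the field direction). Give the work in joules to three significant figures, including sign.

Dipole moment p = qd = (7.93×10⁻⁹ C)(0.170 m) = 1.348×10⁻⁹ C·m.
W_ext = ΔU = U(θ₂) − U(θ₁) = −pE cosθ₂ − (−pE cosθ₁) = pE(cosθ₁ − cosθ₂).
W = (1.348×10⁻⁹)(2.17×10⁵)·(cos53° − cos22°) = (2.925×10⁻⁴)·(-0.3254) = -9.518×10⁻⁵ J.

W ≈ -9.52×10⁻⁵ J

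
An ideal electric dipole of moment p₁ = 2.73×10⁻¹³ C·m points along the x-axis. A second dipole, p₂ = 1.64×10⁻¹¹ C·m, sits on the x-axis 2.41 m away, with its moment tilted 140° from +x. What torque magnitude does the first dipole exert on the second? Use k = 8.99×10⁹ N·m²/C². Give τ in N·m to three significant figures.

The second dipole sits on the axis of the first, so the field there is axial: E₁ = 2kp₁/r³ along +x.
E₁ = 2(8.99×10⁹)(2.73×10⁻¹³)/(2.41)³ = 3.507×10⁻⁴ N/C.
Torque on the second dipole: τ = p₂ E₁ sinθ.
τ = (1.64×10⁻¹¹)(3.507×10⁻⁴)·sin140° = 3.697×10⁻¹⁵ N·m.

τ ≈ 3.70×10⁻¹⁵ N·m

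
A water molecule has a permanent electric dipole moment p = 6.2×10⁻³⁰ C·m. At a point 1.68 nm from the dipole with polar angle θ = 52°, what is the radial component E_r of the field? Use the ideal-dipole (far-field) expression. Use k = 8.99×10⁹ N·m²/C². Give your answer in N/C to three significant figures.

For a dipole, E_r = (2kp cosθ)/r³.
kp/r³ = (8.99×10⁹)(6.20×10⁻³⁰)/(1.68×10⁻⁹)³ = 1.176×10⁷ N/C.
E_r = 2·1.176×10⁷·cos52° = 1.447×10⁷ N/C.

E_r ≈ 1.45×10⁷ N/C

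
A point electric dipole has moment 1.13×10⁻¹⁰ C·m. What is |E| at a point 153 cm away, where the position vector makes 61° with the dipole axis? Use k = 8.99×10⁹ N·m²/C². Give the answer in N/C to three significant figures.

At angle θ the dipole field magnitude is E = (kp/r³)·√(1 + 3cos²θ).
kp/r³ = (8.99×10⁹)(1.13×10⁻¹⁰) / (1.53)³ = 0.2836 N/C.
√(1 + 3cos²61°) = √(1 + 3·0.2350) = √1.7051 ≈ 1.3058.
E ≈ 0.2836 × 1.306 = 0.3704 N/C.

E ≈ 0.370 N/C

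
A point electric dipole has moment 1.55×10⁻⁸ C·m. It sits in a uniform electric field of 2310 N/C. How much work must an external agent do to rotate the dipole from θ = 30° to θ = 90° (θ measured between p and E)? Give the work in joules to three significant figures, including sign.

W_ext = ΔU = U(θ₂) − U(θ₁) = −pE cosθ₂ − (−pE cosθ₁) = pE(cosθ₁ − cosθ₂).
W = (1.55×10⁻⁸)(2310)·(cos30° − cos90°) = (3.580×10⁻⁵)·(+0.8660) = 3.101×10⁻⁵ J.

W ≈ 3.10×10⁻⁵ J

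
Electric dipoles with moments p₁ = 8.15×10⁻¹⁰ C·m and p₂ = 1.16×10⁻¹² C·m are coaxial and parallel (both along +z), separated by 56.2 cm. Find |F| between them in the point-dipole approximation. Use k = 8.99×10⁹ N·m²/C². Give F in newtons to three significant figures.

F ≈ 5.11×10⁻¹⁰ N

On-axis field of dipole 1 at distance r: E = 2kp₁/r³. Force on dipole 2 is F = p₂·dE/dr (gradient along axis).
dE/dr = −6kp₁/r⁴, so |F| = 6kp₁p₂/r⁴ (attractive for aligned moments).
F = 6(8.99×10⁹)(8.15×10⁻¹⁰)(1.16×10⁻¹²)/(0.562)⁴ = 5.112×10⁻¹⁰ N.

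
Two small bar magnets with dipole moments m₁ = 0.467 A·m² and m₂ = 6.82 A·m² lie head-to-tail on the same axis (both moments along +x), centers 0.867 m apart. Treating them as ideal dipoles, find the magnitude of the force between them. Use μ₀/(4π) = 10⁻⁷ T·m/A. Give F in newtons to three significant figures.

F ≈ 3.38×10⁻⁶ N

On-axis B of dipole 1: B = (μ₀/4π)·2m₁/r³. Force on dipole 2: F = m₂·dB/dr.
dB/dr = −(μ₀/4π)·6m₁/r⁴, so |F| = (μ₀/4π)·6m₁m₂/r⁴.
F = 6(10⁻⁷)(0.467)(6.82)/(0.867)⁴ = 3.382×10⁻⁶ N.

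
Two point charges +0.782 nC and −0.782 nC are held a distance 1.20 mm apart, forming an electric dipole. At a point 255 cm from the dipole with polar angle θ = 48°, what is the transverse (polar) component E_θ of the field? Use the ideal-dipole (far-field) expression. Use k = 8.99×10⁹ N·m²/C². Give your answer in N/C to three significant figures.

Dipole moment p = qd = (7.82×10⁻¹⁰ C)(0.00120 m) = 9.384×10⁻¹³ C·m.
For a dipole, E_θ = (kp sinθ)/r³.
kp/r³ = (8.99×10⁹)(9.384×10⁻¹³)/(2.55)³ = 5.088×10⁻⁴ N/C.
E_θ = 5.088×10⁻⁴·sin48° = 3.781×10⁻⁴ N/C.

E_θ ≈ 3.78×10⁻⁴ N/C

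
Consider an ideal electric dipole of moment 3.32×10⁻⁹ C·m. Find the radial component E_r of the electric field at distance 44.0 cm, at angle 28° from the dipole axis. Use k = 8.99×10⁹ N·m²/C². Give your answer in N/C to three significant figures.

E_r ≈ 619 N/C

For a dipole, E_r = (2kp cosθ)/r³.
kp/r³ = (8.99×10⁹)(3.32×10⁻⁹)/(0.440)³ = 350.4 N/C.
E_r = 2·350.4·cos28° = 618.7 N/C.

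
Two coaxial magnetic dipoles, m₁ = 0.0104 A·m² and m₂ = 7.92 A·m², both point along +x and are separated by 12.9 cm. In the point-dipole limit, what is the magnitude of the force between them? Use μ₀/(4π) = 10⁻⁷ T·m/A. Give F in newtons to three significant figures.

On-axis B of dipole 1: B = (μ₀/4π)·2m₁/r³. Force on dipole 2: F = m₂·dB/dr.
dB/dr = −(μ₀/4π)·6m₁/r⁴, so |F| = (μ₀/4π)·6m₁m₂/r⁴.
F = 6(10⁻⁷)(0.0104)(7.92)/(0.129)⁴ = 1.785×10⁻⁴ N.

F ≈ 1.78×10⁻⁴ N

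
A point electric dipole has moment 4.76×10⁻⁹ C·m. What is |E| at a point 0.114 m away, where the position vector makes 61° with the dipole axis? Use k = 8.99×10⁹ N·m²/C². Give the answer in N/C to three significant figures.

E ≈ 3.77×10⁴ N/C

At angle θ the dipole field magnitude is E = (kp/r³)·√(1 + 3cos²θ).
kp/r³ = (8.99×10⁹)(4.76×10⁻⁹) / (0.114)³ = 2.888×10⁴ N/C.
√(1 + 3cos²61°) = √(1 + 3·0.2350) = √1.7051 ≈ 1.3058.
E ≈ 2.888×10⁴ × 1.306 = 3.772×10⁴ N/C.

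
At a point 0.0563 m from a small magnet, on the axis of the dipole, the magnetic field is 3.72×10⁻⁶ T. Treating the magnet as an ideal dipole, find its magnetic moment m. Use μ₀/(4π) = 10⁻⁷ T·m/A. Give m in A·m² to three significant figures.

m ≈ 0.00332 A·m²

On axis B = (μ₀/4π)·2m/r³, so m = Br³·4π/(μ₀·2).
m = (3.72×10⁻⁶)·(0.0563)³ / (2·10⁻⁷) = 0.003319 A·m².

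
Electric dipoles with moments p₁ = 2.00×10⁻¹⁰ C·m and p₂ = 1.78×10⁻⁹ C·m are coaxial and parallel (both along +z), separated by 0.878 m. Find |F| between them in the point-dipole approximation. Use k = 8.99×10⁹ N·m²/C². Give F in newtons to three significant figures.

On-axis field of dipole 1 at distance r: E = 2kp₁/r³. Force on dipole 2 is F = p₂·dE/dr (gradient along axis).
dE/dr = −6kp₁/r⁴, so |F| = 6kp₁p₂/r⁴ (attractive for aligned moments).
F = 6(8.99×10⁹)(2.00×10⁻¹⁰)(1.78×10⁻⁹)/(0.878)⁴ = 3.231×10⁻⁸ N.

F ≈ 3.23×10⁻⁸ N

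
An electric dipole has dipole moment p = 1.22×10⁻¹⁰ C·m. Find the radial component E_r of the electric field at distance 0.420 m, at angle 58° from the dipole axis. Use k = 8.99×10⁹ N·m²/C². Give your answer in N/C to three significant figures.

E_r ≈ 15.7 N/C

For a dipole, E_r = (2kp cosθ)/r³.
kp/r³ = (8.99×10⁹)(1.22×10⁻¹⁰)/(0.420)³ = 14.80 N/C.
E_r = 2·14.80·cos58° = 15.69 N/C.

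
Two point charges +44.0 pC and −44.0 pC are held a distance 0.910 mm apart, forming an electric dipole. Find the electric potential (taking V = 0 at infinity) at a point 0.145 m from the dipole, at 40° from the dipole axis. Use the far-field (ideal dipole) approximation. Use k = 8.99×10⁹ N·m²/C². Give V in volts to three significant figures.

V ≈ 0.0131 V

Dipole moment p = qd = (4.40×10⁻¹¹ C)(9.10×10⁻⁴ m) = 4.004×10⁻¹⁴ C·m.
The dipole potential is V = kp cosθ / r².
V = (8.99×10⁹)(4.004×10⁻¹⁴)·cos40° / (0.145)² = 0.01312 V.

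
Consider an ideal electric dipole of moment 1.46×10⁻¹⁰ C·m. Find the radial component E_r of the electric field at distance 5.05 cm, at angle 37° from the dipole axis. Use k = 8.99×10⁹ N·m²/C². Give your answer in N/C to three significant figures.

E_r ≈ 1.63×10⁴ N/C

For a dipole, E_r = (2kp cosθ)/r³.
kp/r³ = (8.99×10⁹)(1.46×10⁻¹⁰)/(0.0505)³ = 1.019×10⁴ N/C.
E_r = 2·1.019×10⁴·cos37° = 1.628×10⁴ N/C.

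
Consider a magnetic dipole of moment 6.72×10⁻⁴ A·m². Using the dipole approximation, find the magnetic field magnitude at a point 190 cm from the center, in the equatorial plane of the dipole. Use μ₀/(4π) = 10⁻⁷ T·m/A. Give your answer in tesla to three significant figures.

In the equatorial plane B = (μ₀/4π)·m/r³ (half the axial value).
B = (10⁻⁷)·(6.72×10⁻⁴) / (1.90)³ = 9.797×10⁻¹² T.

B ≈ 9.80×10⁻¹² T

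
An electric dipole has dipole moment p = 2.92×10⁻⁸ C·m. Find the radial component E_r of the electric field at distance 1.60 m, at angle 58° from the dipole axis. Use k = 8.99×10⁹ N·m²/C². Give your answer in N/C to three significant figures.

E_r ≈ 67.9 N/C

For a dipole, E_r = (2kp cosθ)/r³.
kp/r³ = (8.99×10⁹)(2.92×10⁻⁸)/(1.60)³ = 64.09 N/C.
E_r = 2·64.09·cos58° = 67.92 N/C.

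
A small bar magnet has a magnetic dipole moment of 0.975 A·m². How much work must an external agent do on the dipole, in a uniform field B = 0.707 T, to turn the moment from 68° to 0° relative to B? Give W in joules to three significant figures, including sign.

W_ext = ΔU = −mB cosθ₂ + mB cosθ₁ = mB(cosθ₁ − cosθ₂).
W = (0.975)(0.707)·(cos68° − cos0°) = (0.6893)·(-0.6254) = -0.4311 J.

W ≈ -0.431 J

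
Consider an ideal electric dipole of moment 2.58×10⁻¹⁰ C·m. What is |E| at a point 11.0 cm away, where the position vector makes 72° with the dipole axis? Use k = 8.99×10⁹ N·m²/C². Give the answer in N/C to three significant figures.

E ≈ 1980 N/C

At angle θ the dipole field magnitude is E = (kp/r³)·√(1 + 3cos²θ).
kp/r³ = (8.99×10⁹)(2.58×10⁻¹⁰) / (0.110)³ = 1743 N/C.
√(1 + 3cos²72°) = √(1 + 3·0.0955) = √1.2865 ≈ 1.1342.
E ≈ 1743 × 1.134 = 1977 N/C.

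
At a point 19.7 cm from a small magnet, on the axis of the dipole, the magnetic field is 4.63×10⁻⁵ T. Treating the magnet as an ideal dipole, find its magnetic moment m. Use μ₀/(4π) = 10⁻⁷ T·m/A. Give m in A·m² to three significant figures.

m ≈ 1.77 A·m²

On axis B = (μ₀/4π)·2m/r³, so m = Br³·4π/(μ₀·2).
m = (4.63×10⁻⁵)·(0.197)³ / (2·10⁻⁷) = 1.770 A·m².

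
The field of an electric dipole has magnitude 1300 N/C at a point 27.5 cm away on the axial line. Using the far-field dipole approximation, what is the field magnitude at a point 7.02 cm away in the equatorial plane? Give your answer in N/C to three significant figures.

Dipole fields scale as 1/r³ in the far field.
The axial field is twice the equatorial field at the same r, so the geometry factor is 1/2.
E₂ = E₁ · (1/2) · (r₁/r₂)³ = 1300 · 0.5 · (27.5/7.02)³.
(r₁/r₂)³ = (3.917)³ = 60.12.
E₂ ≈ 3.908×10⁴ N/C.

E ≈ 3.91×10⁴ N/C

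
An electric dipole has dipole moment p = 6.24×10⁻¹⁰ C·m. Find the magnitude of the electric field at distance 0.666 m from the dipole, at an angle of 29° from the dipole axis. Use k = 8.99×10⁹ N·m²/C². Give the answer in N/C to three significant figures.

At angle θ the dipole field magnitude is E = (kp/r³)·√(1 + 3cos²θ).
kp/r³ = (8.99×10⁹)(6.24×10⁻¹⁰) / (0.666)³ = 18.99 N/C.
√(1 + 3cos²29°) = √(1 + 3·0.7650) = √3.2949 ≈ 1.8152.
E ≈ 18.99 × 1.815 = 34.47 N/C.

E ≈ 34.5 N/C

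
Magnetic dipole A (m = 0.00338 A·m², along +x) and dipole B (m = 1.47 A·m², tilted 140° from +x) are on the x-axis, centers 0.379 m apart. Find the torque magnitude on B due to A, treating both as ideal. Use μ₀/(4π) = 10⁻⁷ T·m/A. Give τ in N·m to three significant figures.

τ ≈ 1.17×10⁻⁸ N·m

Dipole B is on the axis of dipole A, so B₁ there is axial: B₁ = (μ₀/4π)·2m₁/r³ along +x.
B₁ = 2(10⁻⁷)(0.00338)/(0.379)³ = 1.242×10⁻⁸ T.
τ = m₂ B₁ sinθ.
τ = (1.47)(1.242×10⁻⁸)·sin140° = 1.173×10⁻⁸ N·m.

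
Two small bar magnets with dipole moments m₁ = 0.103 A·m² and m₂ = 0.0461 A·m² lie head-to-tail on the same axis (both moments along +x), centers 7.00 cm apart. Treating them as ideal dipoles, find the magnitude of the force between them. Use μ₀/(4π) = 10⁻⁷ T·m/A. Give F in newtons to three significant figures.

F ≈ 1.19×10⁻⁴ N

On-axis B of dipole 1: B = (μ₀/4π)·2m₁/r³. Force on dipole 2: F = m₂·dB/dr.
dB/dr = −(μ₀/4π)·6m₁/r⁴, so |F| = (μ₀/4π)·6m₁m₂/r⁴.
F = 6(10⁻⁷)(0.103)(0.0461)/(0.0700)⁴ = 1.187×10⁻⁴ N.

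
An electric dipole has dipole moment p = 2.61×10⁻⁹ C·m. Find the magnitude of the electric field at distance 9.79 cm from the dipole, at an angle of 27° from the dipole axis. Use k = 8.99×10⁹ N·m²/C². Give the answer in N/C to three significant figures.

E ≈ 4.60×10⁴ N/C

At angle θ the dipole field magnitude is E = (kp/r³)·√(1 + 3cos²θ).
kp/r³ = (8.99×10⁹)(2.61×10⁻⁹) / (0.0979)³ = 2.501×10⁴ N/C.
√(1 + 3cos²27°) = √(1 + 3·0.7939) = √3.3817 ≈ 1.8389.
E ≈ 2.501×10⁴ × 1.839 = 4.599×10⁴ N/C.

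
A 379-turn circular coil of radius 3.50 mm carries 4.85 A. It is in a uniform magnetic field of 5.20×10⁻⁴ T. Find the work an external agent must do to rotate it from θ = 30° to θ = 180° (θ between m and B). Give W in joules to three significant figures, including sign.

m = NIA = NIπa² = 379·(4.85)·π·(0.00350)² = 0.07074 A·m².
W_ext = ΔU = −mB cosθ₂ + mB cosθ₁ = mB(cosθ₁ − cosθ₂).
W = (0.07074)(5.20×10⁻⁴)·(cos30° − cos180°) = (3.678×10⁻⁵)·(+1.8660) = 6.864×10⁻⁵ J.

W ≈ 6.86×10⁻⁵ J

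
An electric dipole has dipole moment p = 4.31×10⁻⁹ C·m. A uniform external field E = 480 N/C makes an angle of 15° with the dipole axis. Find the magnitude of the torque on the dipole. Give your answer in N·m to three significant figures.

τ ≈ 5.35×10⁻⁷ N·m

Torque on an electric dipole: τ = pE sinθ.
τ = (4.31×10⁻⁹)(480)·sin15° = 5.354×10⁻⁷ N·m.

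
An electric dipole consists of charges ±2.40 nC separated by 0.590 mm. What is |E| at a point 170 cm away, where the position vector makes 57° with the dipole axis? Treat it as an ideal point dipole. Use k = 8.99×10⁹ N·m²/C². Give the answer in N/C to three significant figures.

Dipole moment p = qd = (2.40×10⁻⁹ C)(5.90×10⁻⁴ m) = 1.416×10⁻¹² C·m.
At angle θ the dipole field magnitude is E = (kp/r³)·√(1 + 3cos²θ).
kp/r³ = (8.99×10⁹)(1.416×10⁻¹²) / (1.70)³ = 0.002591 N/C.
√(1 + 3cos²57°) = √(1 + 3·0.2966) = √1.8899 ≈ 1.3747.
E ≈ 0.002591 × 1.375 = 0.003562 N/C.

E ≈ 0.00356 N/C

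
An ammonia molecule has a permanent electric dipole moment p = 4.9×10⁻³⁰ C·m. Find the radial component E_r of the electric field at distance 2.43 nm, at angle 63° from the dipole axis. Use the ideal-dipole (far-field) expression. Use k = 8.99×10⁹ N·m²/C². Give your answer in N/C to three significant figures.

For a dipole, E_r = (2kp cosθ)/r³.
kp/r³ = (8.99×10⁹)(4.90×10⁻³⁰)/(2.43×10⁻⁹)³ = 3.070×10⁶ N/C.
E_r = 2·3.070×10⁶·cos63° = 2.787×10⁶ N/C.

E_r ≈ 2.79×10⁶ N/C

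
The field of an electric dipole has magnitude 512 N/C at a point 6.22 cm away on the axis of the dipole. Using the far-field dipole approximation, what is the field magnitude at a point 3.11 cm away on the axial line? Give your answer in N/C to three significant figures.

Dipole fields scale as 1/r³ in the far field; the geometry is the same at both points.
E₂ = E₁ · (r₁/r₂)³ = 512 · (6.22/3.11)³.
(r₁/r₂)³ = (2)³ = 8.
E₂ ≈ 4096 N/C.

E ≈ 4100 N/C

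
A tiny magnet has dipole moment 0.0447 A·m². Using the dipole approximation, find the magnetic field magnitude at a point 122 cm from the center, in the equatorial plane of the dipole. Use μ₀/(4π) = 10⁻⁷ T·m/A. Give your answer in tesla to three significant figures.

B ≈ 2.46×10⁻⁹ T

In the equatorial plane B = (μ₀/4π)·m/r³ (half the axial value).
B = (10⁻⁷)·(0.0447) / (1.22)³ = 2.462×10⁻⁹ T.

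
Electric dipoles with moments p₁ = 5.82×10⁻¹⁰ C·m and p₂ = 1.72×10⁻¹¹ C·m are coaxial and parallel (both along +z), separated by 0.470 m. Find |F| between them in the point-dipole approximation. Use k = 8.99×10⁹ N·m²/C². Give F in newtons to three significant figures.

On-axis field of dipole 1 at distance r: E = 2kp₁/r³. Force on dipole 2 is F = p₂·dE/dr (gradient along axis).
dE/dr = −6kp₁/r⁴, so |F| = 6kp₁p₂/r⁴ (attractive for aligned moments).
F = 6(8.99×10⁹)(5.82×10⁻¹⁰)(1.72×10⁻¹¹)/(0.470)⁴ = 1.107×10⁻⁸ N.

F ≈ 1.11×10⁻⁸ N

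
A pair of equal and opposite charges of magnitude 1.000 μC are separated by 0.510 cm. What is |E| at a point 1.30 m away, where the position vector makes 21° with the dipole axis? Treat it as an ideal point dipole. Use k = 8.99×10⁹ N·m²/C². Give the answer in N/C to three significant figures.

E ≈ 39.7 N/C

Dipole moment p = qd = (1.00×10⁻⁶ C)(0.00510 m) = 5.10×10⁻⁹ C·m.
At angle θ the dipole field magnitude is E = (kp/r³)·√(1 + 3cos²θ).
kp/r³ = (8.99×10⁹)(5.10×10⁻⁹) / (1.30)³ = 20.87 N/C.
√(1 + 3cos²21°) = √(1 + 3·0.8716) = √3.6147 ≈ 1.9012.
E ≈ 20.87 × 1.901 = 39.68 N/C.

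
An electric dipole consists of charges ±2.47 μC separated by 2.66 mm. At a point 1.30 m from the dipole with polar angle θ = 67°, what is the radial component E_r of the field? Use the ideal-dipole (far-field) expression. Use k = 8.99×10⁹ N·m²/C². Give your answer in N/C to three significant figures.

Dipole moment p = qd = (2.47×10⁻⁶ C)(0.00266 m) = 6.57×10⁻⁹ C·m.
For a dipole, E_r = (2kp cosθ)/r³.
kp/r³ = (8.99×10⁹)(6.57×10⁻⁹)/(1.30)³ = 26.88 N/C.
E_r = 2·26.88·cos67° = 21.01 N/C.

E_r ≈ 21.0 N/C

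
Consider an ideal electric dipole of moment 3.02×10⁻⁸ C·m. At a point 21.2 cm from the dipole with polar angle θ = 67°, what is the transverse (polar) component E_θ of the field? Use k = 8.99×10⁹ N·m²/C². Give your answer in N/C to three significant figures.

E_θ ≈ 2.62×10⁴ N/C

For a dipole, E_θ = (kp sinθ)/r³.
kp/r³ = (8.99×10⁹)(3.02×10⁻⁸)/(0.212)³ = 2.849×10⁴ N/C.
E_θ = 2.849×10⁴·sin67° = 2.623×10⁴ N/C.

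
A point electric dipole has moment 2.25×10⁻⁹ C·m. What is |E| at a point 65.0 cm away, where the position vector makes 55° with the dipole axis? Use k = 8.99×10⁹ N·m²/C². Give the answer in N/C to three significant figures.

At angle θ the dipole field magnitude is E = (kp/r³)·√(1 + 3cos²θ).
kp/r³ = (8.99×10⁹)(2.25×10⁻⁹) / (0.650)³ = 73.65 N/C.
√(1 + 3cos²55°) = √(1 + 3·0.3290) = √1.9870 ≈ 1.4096.
E ≈ 73.65 × 1.410 = 103.8 N/C.

E ≈ 104 N/C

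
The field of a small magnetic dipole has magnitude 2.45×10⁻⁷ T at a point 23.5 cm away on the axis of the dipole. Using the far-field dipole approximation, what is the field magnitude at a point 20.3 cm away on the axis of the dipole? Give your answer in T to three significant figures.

B ≈ 3.80×10⁻⁷ T

Dipole fields scale as 1/r³ in the far field; the geometry is the same at both points.
B₂ = B₁ · (r₁/r₂)³ = 2.45×10⁻⁷ · (23.5/20.3)³.
(r₁/r₂)³ = (1.158)³ = 1.551.
B₂ ≈ 3.801×10⁻⁷ T.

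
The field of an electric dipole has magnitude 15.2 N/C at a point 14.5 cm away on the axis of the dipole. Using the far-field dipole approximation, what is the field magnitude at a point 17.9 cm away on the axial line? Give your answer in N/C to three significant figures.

Dipole fields scale as 1/r³ in the far field; the geometry is the same at both points.
E₂ = E₁ · (r₁/r₂)³ = 15.2 · (14.5/17.9)³.
(r₁/r₂)³ = (0.8101)³ = 0.5316.
E₂ ≈ 8.080 N/C.

E ≈ 8.08 N/C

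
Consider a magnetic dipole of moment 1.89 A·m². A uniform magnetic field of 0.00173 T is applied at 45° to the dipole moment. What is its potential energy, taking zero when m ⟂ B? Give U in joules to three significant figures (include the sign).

U = −m·B = −mB cosθ.
U = −(1.89)(0.00173)·cos45° = -0.002312 J.

U ≈ -0.00231 J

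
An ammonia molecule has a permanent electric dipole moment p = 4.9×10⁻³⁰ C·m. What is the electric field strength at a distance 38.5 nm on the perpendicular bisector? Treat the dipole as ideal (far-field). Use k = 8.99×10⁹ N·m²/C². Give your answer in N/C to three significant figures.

On the perpendicular bisector E = kp/r³ (half the axial value at the same distance).
E = (8.99×10⁹)(4.90×10⁻³⁰) / (3.85×10⁻⁸)³ = 771.9 N/C.

E ≈ 772 N/C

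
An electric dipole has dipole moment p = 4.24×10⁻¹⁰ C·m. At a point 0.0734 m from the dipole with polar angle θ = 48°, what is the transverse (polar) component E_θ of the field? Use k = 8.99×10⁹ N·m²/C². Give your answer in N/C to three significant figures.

E_θ ≈ 7160 N/C

For a dipole, E_θ = (kp sinθ)/r³.
kp/r³ = (8.99×10⁹)(4.24×10⁻¹⁰)/(0.0734)³ = 9639 N/C.
E_θ = 9639·sin48° = 7163 N/C.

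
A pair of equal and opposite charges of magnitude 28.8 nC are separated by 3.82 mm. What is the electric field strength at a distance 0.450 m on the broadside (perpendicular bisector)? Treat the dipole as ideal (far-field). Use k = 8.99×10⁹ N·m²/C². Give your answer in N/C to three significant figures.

Dipole moment p = qd = (2.88×10⁻⁸ C)(0.00382 m) = 1.10×10⁻¹⁰ C·m.
On the perpendicular bisector E = kp/r³ (half the axial value at the same distance).
E = (8.99×10⁹)(1.10×10⁻¹⁰) / (0.450)³ = 10.85 N/C.

E ≈ 10.9 N/C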